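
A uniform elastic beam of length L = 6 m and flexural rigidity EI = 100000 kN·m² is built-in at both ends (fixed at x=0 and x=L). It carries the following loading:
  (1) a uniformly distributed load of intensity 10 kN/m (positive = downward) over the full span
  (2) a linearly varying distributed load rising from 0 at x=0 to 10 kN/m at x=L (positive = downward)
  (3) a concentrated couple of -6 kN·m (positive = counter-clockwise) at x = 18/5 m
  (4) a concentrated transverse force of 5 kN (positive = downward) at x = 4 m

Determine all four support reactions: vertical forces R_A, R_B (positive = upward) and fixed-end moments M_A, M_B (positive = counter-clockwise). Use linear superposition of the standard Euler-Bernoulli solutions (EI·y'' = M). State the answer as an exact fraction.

R_A = 26228/675 kN, M_A = 9518/225 kN·m, R_B = 37897/675 kN, M_B = -11962/225 kN·m

Load 1 — uniform load w=10 kN/m over full span:
  R_A = wL/2 = 10·6/2 = 30 kN
  M_A = wL²/12 = 10·6²/12 = 30 kN·m
  R_B = wL/2 = 10·6/2 = 30 kN
  M_B = -wL²/12 = -10·6²/12 = -30 kN·m
Load 2 — triangular load w₀=10 kN/m (0→w₀ over full span):
  R_A = 3w₀L/20 = 3·10·6/20 = 9 kN
  M_A = w₀L²/30 = 10·6²/30 = 12 kN·m
  R_B = 7w₀L/20 = 7·10·6/20 = 21 kN
  M_B = -w₀L²/20 = -10·6²/20 = -18 kN·m
Load 3 — applied couple M₀=-6 kN·m at a=18/5 m (b=L-a=12/5):
  R_A = 6M₀ab/L³ = 6·(-6)·(18/5)·(12/5)/6³ = -36/25 kN
  M_A = M₀b(2a-b)/L² = (-6)·(12/5)·(2·(18/5)-(12/5))/6² = -48/25 kN·m
  R_B = -6M₀ab/L³ = -6·(-6)·(18/5)·(12/5)/6³ = 36/25 kN
  M_B = M₀a(2b-a)/L² = (-6)·(18/5)·(2·(12/5)-(18/5))/6² = -18/25 kN·m
Load 4 — point force P=5 kN at a=4 m (b=L-a=2):
  R_A = Pb²(3a+b)/L³ = 5·2²·(3·4+2)/6³ = 35/27 kN
  M_A = Pab²/L² = 5·4·2²/6² = 20/9 kN·m
  R_B = Pa²(a+3b)/L³ = 5·4²·(4+3·2)/6³ = 100/27 kN
  M_B = -Pa²b/L² = -5·4²·2/6² = -40/9 kN·m
Superposition: R_A = 26228/675 kN, M_A = 9518/225 kN·m, R_B = 37897/675 kN, M_B = -11962/225 kN·m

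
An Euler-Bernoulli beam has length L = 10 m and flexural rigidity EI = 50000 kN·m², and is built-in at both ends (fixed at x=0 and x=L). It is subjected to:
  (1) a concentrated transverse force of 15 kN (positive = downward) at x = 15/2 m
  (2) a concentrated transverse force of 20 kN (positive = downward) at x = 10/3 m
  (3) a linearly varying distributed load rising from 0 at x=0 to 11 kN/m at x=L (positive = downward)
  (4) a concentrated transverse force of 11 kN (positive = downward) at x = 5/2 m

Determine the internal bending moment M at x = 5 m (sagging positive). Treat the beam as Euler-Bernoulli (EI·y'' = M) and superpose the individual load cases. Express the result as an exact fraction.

M(5) = 3035/72 kN·m

Load 1 — point force P=15 kN at a=15/2 m (b=L-a=5/2):
  M_1 = Pb²(3a+b)x/L³ - Pab²/L²  [x≤a] = 15·(5/2)²·(3·(15/2)+(5/2))·5/10³ - 15·(15/2)·(5/2)²/10² = 75/16 kN·m
Load 2 — point force P=20 kN at a=10/3 m (b=L-a=20/3):
  M_2 = Pa²(a+3b)(L-x)/L³ - Pa²b/L²  [x>a] = 20·(10/3)²·((10/3)+3·(20/3))·(10-5)/10³ - 20·(10/3)²·(20/3)/10² = 100/9 kN·m
Load 3 — triangular load w₀=11 kN/m (0→w₀ over full span):
  M_3 = 3w₀Lx/20 - w₀L²/30 - w₀x³/(6L) = 3·11·10·5/20 - 11·10²/30 - 11·5³/(6·10) = 275/12 kN·m
Load 4 — point force P=11 kN at a=5/2 m (b=L-a=15/2):
  M_4 = Pa²(a+3b)(L-x)/L³ - Pa²b/L²  [x>a] = 11·(5/2)²·((5/2)+3·(15/2))·(10-5)/10³ - 11·(5/2)²·(15/2)/10² = 55/16 kN·m
Superposition: M = Σ M_i = 3035/72 kN·m ≈ 42.152778 kN·m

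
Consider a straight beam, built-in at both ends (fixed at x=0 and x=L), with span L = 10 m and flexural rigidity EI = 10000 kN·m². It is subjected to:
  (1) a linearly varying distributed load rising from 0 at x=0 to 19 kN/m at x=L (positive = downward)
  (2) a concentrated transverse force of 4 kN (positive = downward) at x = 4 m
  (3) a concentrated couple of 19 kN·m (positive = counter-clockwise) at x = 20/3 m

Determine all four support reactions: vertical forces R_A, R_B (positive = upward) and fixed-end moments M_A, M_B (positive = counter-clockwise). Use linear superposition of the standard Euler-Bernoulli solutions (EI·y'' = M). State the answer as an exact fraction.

Load 1 — triangular load w₀=19 kN/m (0→w₀ over full span):
  R_A = 3w₀L/20 = 3·19·10/20 = 57/2 kN
  M_A = w₀L²/30 = 19·10²/30 = 190/3 kN·m
  R_B = 7w₀L/20 = 7·19·10/20 = 133/2 kN
  M_B = -w₀L²/20 = -19·10²/20 = -95 kN·m
Load 2 — point force P=4 kN at a=4 m (b=L-a=6):
  R_A = Pb²(3a+b)/L³ = 4·6²·(3·4+6)/10³ = 324/125 kN
  M_A = Pab²/L² = 4·4·6²/10² = 144/25 kN·m
  R_B = Pa²(a+3b)/L³ = 4·4²·(4+3·6)/10³ = 176/125 kN
  M_B = -Pa²b/L² = -4·4²·6/10² = -96/25 kN·m
Load 3 — applied couple M₀=19 kN·m at a=20/3 m (b=L-a=10/3):
  R_A = 6M₀ab/L³ = 6·19·(20/3)·(10/3)/10³ = 38/15 kN
  M_A = M₀b(2a-b)/L² = 19·(10/3)·(2·(20/3)-(10/3))/10² = 19/3 kN·m
  R_B = -6M₀ab/L³ = -6·19·(20/3)·(10/3)/10³ = -38/15 kN
  M_B = M₀a(2b-a)/L² = 19·(20/3)·(2·(10/3)-(20/3))/10² = 0 kN·m
Superposition: R_A = 25219/750 kN, M_A = 5657/75 kN·m, R_B = 49031/750 kN, M_B = -2471/25 kN·m

R_A = 25219/750 kN, M_A = 5657/75 kN·m, R_B = 49031/750 kN, M_B = -2471/25 kN·m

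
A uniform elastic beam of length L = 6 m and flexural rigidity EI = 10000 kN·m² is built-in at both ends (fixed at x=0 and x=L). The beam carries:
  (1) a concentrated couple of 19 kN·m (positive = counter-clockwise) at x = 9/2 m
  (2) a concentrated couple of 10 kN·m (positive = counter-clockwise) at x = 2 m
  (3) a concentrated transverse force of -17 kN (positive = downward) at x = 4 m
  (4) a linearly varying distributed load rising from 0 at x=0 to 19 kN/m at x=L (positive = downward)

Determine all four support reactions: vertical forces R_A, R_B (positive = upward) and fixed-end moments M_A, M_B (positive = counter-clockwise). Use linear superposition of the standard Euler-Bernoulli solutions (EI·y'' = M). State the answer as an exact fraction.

Load 1 — applied couple M₀=19 kN·m at a=9/2 m (b=L-a=3/2):
  R_A = 6M₀ab/L³ = 6·19·(9/2)·(3/2)/6³ = 57/16 kN
  M_A = M₀b(2a-b)/L² = 19·(3/2)·(2·(9/2)-(3/2))/6² = 95/16 kN·m
  R_B = -6M₀ab/L³ = -6·19·(9/2)·(3/2)/6³ = -57/16 kN
  M_B = M₀a(2b-a)/L² = 19·(9/2)·(2·(3/2)-(9/2))/6² = -57/16 kN·m
Load 2 — applied couple M₀=10 kN·m at a=2 m (b=L-a=4):
  R_A = 6M₀ab/L³ = 6·10·2·4/6³ = 20/9 kN
  M_A = M₀b(2a-b)/L² = 10·4·(2·2-4)/6² = 0 kN·m
  R_B = -6M₀ab/L³ = -6·10·2·4/6³ = -20/9 kN
  M_B = M₀a(2b-a)/L² = 10·2·(2·4-2)/6² = 10/3 kN·m
Load 3 — point force P=-17 kN at a=4 m (b=L-a=2):
  R_A = Pb²(3a+b)/L³ = (-17)·2²·(3·4+2)/6³ = -119/27 kN
  M_A = Pab²/L² = (-17)·4·2²/6² = -68/9 kN·m
  R_B = Pa²(a+3b)/L³ = (-17)·4²·(4+3·2)/6³ = -340/27 kN
  M_B = -Pa²b/L² = -(-17)·4²·2/6² = 136/9 kN·m
Load 4 — triangular load w₀=19 kN/m (0→w₀ over full span):
  R_A = 3w₀L/20 = 3·19·6/20 = 171/10 kN
  M_A = w₀L²/30 = 19·6²/30 = 114/5 kN·m
  R_B = 7w₀L/20 = 7·19·6/20 = 399/10 kN
  M_B = -w₀L²/20 = -19·6²/20 = -171/5 kN·m
Superposition: R_A = 39911/2160 kN, M_A = 15251/720 kN·m, R_B = 46489/2160 kN, M_B = -13909/720 kN·m

R_A = 39911/2160 kN, M_A = 15251/720 kN·m, R_B = 46489/2160 kN, M_B = -13909/720 kN·m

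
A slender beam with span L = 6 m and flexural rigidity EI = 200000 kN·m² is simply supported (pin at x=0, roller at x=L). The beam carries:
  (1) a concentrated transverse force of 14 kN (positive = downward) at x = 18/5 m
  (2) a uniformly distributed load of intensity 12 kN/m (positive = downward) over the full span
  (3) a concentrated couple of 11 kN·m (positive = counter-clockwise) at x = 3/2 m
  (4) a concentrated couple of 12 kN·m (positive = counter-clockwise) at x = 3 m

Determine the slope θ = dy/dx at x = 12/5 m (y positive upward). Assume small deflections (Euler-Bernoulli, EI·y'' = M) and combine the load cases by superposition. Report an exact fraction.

θ(12/5) = -76723/400000000 rad

Load 1 — point force P=14 kN at a=18/5 m (b=L-a=12/5):
  θ_1 = -Pb(L²-b²-3x²)/(6LEI)  [x≤a] = -14·(12/5)·(6²-(12/5)²-3·(12/5)²)/(6·6·200000) = -189/3125000 rad
Load 2 — uniform load w=12 kN/m over full span:
  θ_2 = -w(L³-6Lx²+4x³)/(24EI) = -12·(6³-6·6·(12/5)²+4·(12/5)³)/(24·200000) = -999/6250000 rad
Load 3 — applied couple M₀=11 kN·m at a=3/2 m (b=L-a=9/2):
  θ_3 = (M₀x²/(2L)-M₀(x-a)+C₁)/EI  [x>a] with C₁=M₀(3b²-L²)/(6L)=121/16 = (11·(12/5)²/(2·6)-11·((12/5)-(3/2))+(121/16))/200000 = 1177/80000000 rad
Load 4 — applied couple M₀=12 kN·m at a=3 m (b=L-a=3):
  θ_4 = (M₀x²/(2L)+C₁)/EI  [x≤a] with C₁=M₀(3b²-L²)/(6L)=-3 = (12·(12/5)²/(2·6)+(-3))/200000 = 69/5000000 rad
Superposition: θ = Σ θ_i = -76723/400000000 rad ≈ -0.000192 rad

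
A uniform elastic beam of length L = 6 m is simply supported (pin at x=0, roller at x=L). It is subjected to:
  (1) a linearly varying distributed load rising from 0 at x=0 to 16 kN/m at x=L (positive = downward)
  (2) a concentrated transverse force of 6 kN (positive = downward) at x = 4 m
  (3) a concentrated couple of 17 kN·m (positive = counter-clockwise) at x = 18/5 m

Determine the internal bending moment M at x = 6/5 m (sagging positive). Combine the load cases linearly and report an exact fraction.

Load 1 — triangular load w₀=16 kN/m (0→w₀ over full span):
  M_1 = w₀Lx/6 - w₀x³/(6L) = 16·6·(6/5)/6 - 16·(6/5)³/(6·6) = 2304/125 kN·m
Load 2 — point force P=6 kN at a=4 m (b=L-a=2):
  M_2 = Pbx/L  [x≤a] = 6·2·(6/5)/6 = 12/5 kN·m
Load 3 — applied couple M₀=17 kN·m at a=18/5 m (b=L-a=12/5):
  M_3 = M₀x/L  [x≤a] = 17·(6/5)/6 = 17/5 kN·m
Superposition: M = Σ M_i = 3029/125 kN·m ≈ 24.232000 kN·m

M(6/5) = 3029/125 kN·m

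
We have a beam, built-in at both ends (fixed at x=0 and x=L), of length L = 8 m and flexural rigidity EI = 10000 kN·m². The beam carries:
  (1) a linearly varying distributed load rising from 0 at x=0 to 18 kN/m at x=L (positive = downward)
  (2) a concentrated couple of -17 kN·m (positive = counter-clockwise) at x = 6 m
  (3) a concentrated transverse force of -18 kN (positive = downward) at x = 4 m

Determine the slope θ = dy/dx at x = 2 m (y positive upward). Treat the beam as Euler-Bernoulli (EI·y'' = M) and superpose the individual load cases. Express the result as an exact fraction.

θ(2) = -1801/1600000 rad

Load 1 — triangular load w₀=18 kN/m (0→w₀ over full span):
  θ_1 = -w₀(2x(L-x)(L-2x)(x+2L)+x²(L-x)²)/(120LEI) = -18·(2·2·(8-2)·(8-2·2)·(2+2·8)+2²·(8-2)²)/(120·8·10000) = -351/100000 rad
Load 2 — applied couple M₀=-17 kN·m at a=6 m (b=L-a=2):
  θ_2 = (R_Ax²/2 - M_Ax)/EI  [x≤a] with R_A=-153/64, M_A=-85/16 = ((-153/64)·2²/2 - (-85/16)·2)/10000 = 187/320000 rad
Load 3 — point force P=-18 kN at a=4 m (b=L-a=4):
  θ_3 = -Pb²x(2aL-(3a+b)x)/(2L³EI)  [x≤a] = -(-18)·4²·2·(2·4·8-(3·4+4)·2)/(2·8³·10000) = 9/5000 rad
Superposition: θ = Σ θ_i = -1801/1600000 rad ≈ -0.001126 rad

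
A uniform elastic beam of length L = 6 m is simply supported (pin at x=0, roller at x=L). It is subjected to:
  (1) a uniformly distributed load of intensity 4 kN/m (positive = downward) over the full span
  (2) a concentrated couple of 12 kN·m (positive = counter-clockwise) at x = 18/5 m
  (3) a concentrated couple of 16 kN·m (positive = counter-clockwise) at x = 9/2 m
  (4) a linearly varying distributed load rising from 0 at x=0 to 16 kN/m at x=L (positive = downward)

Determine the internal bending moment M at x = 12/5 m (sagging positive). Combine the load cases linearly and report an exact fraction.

M(12/5) = 7592/125 kN·m

Load 1 — uniform load w=4 kN/m over full span:
  M_1 = wx(L-x)/2 = 4·(12/5)·(6-(12/5))/2 = 432/25 kN·m
Load 2 — applied couple M₀=12 kN·m at a=18/5 m (b=L-a=12/5):
  M_2 = M₀x/L  [x≤a] = 12·(12/5)/6 = 24/5 kN·m
Load 3 — applied couple M₀=16 kN·m at a=9/2 m (b=L-a=3/2):
  M_3 = M₀x/L  [x≤a] = 16·(12/5)/6 = 32/5 kN·m
Load 4 — triangular load w₀=16 kN/m (0→w₀ over full span):
  M_4 = w₀Lx/6 - w₀x³/(6L) = 16·6·(12/5)/6 - 16·(12/5)³/(6·6) = 4032/125 kN·m
Superposition: M = Σ M_i = 7592/125 kN·m ≈ 60.736000 kN·m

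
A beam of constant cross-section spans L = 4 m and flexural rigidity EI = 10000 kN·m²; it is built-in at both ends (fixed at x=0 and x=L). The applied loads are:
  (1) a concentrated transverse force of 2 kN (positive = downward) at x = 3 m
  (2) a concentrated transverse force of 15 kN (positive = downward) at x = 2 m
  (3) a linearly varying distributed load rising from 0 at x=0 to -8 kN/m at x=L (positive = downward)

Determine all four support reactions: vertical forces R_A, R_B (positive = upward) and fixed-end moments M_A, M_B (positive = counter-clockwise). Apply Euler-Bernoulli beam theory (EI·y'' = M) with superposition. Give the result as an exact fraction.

Load 1 — point force P=2 kN at a=3 m (b=L-a=1):
  R_A = Pb²(3a+b)/L³ = 2·1²·(3·3+1)/4³ = 5/16 kN
  M_A = Pab²/L² = 2·3·1²/4² = 3/8 kN·m
  R_B = Pa²(a+3b)/L³ = 2·3²·(3+3·1)/4³ = 27/16 kN
  M_B = -Pa²b/L² = -2·3²·1/4² = -9/8 kN·m
Load 2 — point force P=15 kN at a=2 m (b=L-a=2):
  R_A = Pb²(3a+b)/L³ = 15·2²·(3·2+2)/4³ = 15/2 kN
  M_A = Pab²/L² = 15·2·2²/4² = 15/2 kN·m
  R_B = Pa²(a+3b)/L³ = 15·2²·(2+3·2)/4³ = 15/2 kN
  M_B = -Pa²b/L² = -15·2²·2/4² = -15/2 kN·m
Load 3 — triangular load w₀=-8 kN/m (0→w₀ over full span):
  R_A = 3w₀L/20 = 3·(-8)·4/20 = -24/5 kN
  M_A = w₀L²/30 = (-8)·4²/30 = -64/15 kN·m
  R_B = 7w₀L/20 = 7·(-8)·4/20 = -56/5 kN
  M_B = -w₀L²/20 = -(-8)·4²/20 = 32/5 kN·m
Superposition: R_A = 241/80 kN, M_A = 433/120 kN·m, R_B = -161/80 kN, M_B = -89/40 kN·m

R_A = 241/80 kN, M_A = 433/120 kN·m, R_B = -161/80 kN, M_B = -89/40 kN·m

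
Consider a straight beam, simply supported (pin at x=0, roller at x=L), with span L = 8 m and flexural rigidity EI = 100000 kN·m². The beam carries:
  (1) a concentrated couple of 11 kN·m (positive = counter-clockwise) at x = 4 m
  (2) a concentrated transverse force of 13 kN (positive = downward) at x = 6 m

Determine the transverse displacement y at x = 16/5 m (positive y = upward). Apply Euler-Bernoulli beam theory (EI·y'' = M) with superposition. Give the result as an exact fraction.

y(16/5) = -4241/4687500 m

Load 1 — applied couple M₀=11 kN·m at a=4 m (b=L-a=4):
  y_1 = (M₀x³/(6L)+C₁x)/EI  [x≤a] with C₁=M₀(3b²-L²)/(6L)=-11/3 = (11·(16/5)³/(6·8)+(-11/3)·(16/5))/100000 = -33/781250 m
Load 2 — point force P=13 kN at a=6 m (b=L-a=2):
  y_2 = -Pbx(L²-b²-x²)/(6LEI)  [x≤a] = -13·2·(16/5)·(8²-2²-(16/5)²)/(6·8·100000) = -4043/4687500 m
Superposition: y = Σ y_i = -4241/4687500 m ≈ -0.000905 m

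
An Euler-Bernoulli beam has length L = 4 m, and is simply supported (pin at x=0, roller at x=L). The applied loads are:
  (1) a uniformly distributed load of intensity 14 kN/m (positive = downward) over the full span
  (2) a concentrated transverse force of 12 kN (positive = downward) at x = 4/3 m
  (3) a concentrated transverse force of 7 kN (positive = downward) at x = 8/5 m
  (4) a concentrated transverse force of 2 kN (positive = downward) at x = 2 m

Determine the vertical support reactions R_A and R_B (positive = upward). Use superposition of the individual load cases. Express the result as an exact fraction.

R_A = 206/5 kN, R_B = 179/5 kN

Load 1 — uniform load w=14 kN/m over full span:
  R_A = wL/2 = 14·4/2 = 28 kN
  R_B = wL/2 = 14·4/2 = 28 kN
Load 2 — point force P=12 kN at a=4/3 m (b=L-a=8/3):
  R_A = Pb/L = 12·(8/3)/4 = 8 kN
  R_B = Pa/L = 12·(4/3)/4 = 4 kN
Load 3 — point force P=7 kN at a=8/5 m (b=L-a=12/5):
  R_A = Pb/L = 7·(12/5)/4 = 21/5 kN
  R_B = Pa/L = 7·(8/5)/4 = 14/5 kN
Load 4 — point force P=2 kN at a=2 m (b=L-a=2):
  R_A = Pb/L = 2·2/4 = 1 kN
  R_B = Pa/L = 2·2/4 = 1 kN
Superposition: R_A = 206/5 kN, R_B = 179/5 kN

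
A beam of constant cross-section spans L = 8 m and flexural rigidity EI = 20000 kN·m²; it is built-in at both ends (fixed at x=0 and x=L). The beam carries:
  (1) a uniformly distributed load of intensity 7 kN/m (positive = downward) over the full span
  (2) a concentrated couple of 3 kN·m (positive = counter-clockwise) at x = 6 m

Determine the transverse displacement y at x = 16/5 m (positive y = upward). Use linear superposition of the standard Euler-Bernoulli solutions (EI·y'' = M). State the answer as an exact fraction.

y(16/5) = -5571/1562500 m

Load 1 — uniform load w=7 kN/m over full span:
  y_1 = -wx²(L-x)²/(24EI) = -7·(16/5)²·(8-(16/5))²/(24·20000) = -1344/390625 m
Load 2 — applied couple M₀=3 kN·m at a=6 m (b=L-a=2):
  y_2 = (R_Ax³/6 - M_Ax²/2)/EI  [x≤a] with R_A=27/64, M_A=15/16 = ((27/64)·(16/5)³/6 - (15/16)·(16/5)²/2)/20000 = -39/312500 m
Superposition: y = Σ y_i = -5571/1562500 m ≈ -0.003565 m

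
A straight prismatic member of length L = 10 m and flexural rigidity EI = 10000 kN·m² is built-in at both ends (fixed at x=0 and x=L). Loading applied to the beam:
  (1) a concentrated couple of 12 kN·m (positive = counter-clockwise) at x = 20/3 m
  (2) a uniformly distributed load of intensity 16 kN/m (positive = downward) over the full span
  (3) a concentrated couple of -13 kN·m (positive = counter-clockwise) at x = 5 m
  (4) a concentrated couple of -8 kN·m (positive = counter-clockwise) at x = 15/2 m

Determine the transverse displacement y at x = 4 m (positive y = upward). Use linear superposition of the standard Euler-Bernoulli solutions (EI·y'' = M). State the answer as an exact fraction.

y(4) = -23/600 m

Load 1 — applied couple M₀=12 kN·m at a=20/3 m (b=L-a=10/3):
  y_1 = (R_Ax³/6 - M_Ax²/2)/EI  [x≤a] with R_A=8/5, M_A=4 = ((8/5)·4³/6 - 4·4²/2)/10000 = -14/9375 m
Load 2 — uniform load w=16 kN/m over full span:
  y_2 = -wx²(L-x)²/(24EI) = -16·4²·(10-4)²/(24·10000) = -24/625 m
Load 3 — applied couple M₀=-13 kN·m at a=5 m (b=L-a=5):
  y_3 = (R_Ax³/6 - M_Ax²/2)/EI  [x≤a] with R_A=-39/20, M_A=-13/4 = ((-39/20)·4³/6 - (-13/4)·4²/2)/10000 = 13/25000 m
Load 4 — applied couple M₀=-8 kN·m at a=15/2 m (b=L-a=5/2):
  y_4 = (R_Ax³/6 - M_Ax²/2)/EI  [x≤a] with R_A=-9/10, M_A=-5/2 = ((-9/10)·4³/6 - (-5/2)·4²/2)/10000 = 13/12500 m
Superposition: y = Σ y_i = -23/600 m ≈ -0.038333 m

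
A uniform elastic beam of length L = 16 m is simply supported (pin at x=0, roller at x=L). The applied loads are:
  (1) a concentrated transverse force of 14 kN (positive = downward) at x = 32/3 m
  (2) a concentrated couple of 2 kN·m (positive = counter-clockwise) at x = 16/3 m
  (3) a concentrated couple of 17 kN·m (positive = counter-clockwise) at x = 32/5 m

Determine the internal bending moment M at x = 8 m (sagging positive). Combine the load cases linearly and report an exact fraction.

M(8) = 167/6 kN·m

Load 1 — point force P=14 kN at a=32/3 m (b=L-a=16/3):
  M_1 = Pbx/L  [x≤a] = 14·(16/3)·8/16 = 112/3 kN·m
Load 2 — applied couple M₀=2 kN·m at a=16/3 m (b=L-a=32/3):
  M_2 = M₀x/L - M₀  [x>a] = 2·8/16 - 2 = -1 kN·m
Load 3 — applied couple M₀=17 kN·m at a=32/5 m (b=L-a=48/5):
  M_3 = M₀x/L - M₀  [x>a] = 17·8/16 - 17 = -17/2 kN·m
Superposition: M = Σ M_i = 167/6 kN·m ≈ 27.833333 kN·m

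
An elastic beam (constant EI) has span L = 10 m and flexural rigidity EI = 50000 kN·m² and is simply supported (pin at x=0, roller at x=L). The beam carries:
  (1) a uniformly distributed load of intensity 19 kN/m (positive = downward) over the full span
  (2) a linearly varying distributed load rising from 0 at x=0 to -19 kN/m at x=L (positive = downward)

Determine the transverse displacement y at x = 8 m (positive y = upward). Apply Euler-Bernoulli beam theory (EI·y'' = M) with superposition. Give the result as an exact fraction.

y(8) = -3268/234375 m

Load 1 — uniform load w=19 kN/m over full span:
  y_1 = -wx(L³-2Lx²+x³)/(24EI) = -19·8·(10³-2·10·8²+8³)/(24·50000) = -551/18750 m
Load 2 — triangular load w₀=-19 kN/m (0→w₀ over full span):
  y_2 = -w₀x(7L⁴-10L²x²+3x⁴)/(360LEI) = -(-19)·8·(7·10⁴-10·10²·8²+3·8⁴)/(360·10·50000) = 2413/156250 m
Superposition: y = Σ y_i = -3268/234375 m ≈ -0.013943 m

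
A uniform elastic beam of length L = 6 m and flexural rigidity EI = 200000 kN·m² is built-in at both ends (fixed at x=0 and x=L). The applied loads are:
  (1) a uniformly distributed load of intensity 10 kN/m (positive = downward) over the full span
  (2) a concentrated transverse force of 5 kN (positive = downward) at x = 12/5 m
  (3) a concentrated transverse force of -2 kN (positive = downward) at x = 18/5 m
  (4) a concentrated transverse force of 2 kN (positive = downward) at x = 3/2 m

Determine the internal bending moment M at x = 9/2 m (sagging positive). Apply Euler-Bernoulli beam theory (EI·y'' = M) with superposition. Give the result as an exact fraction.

M(9/2) = 12801/4000 kN·m

Load 1 — uniform load w=10 kN/m over full span:
  M_1 = wLx/2 - wL²/12 - wx²/2 = 10·6·(9/2)/2 - 10·6²/12 - 10·(9/2)²/2 = 15/4 kN·m
Load 2 — point force P=5 kN at a=12/5 m (b=L-a=18/5):
  M_2 = Pa²(a+3b)(L-x)/L³ - Pa²b/L²  [x>a] = 5·(12/5)²·((12/5)+3·(18/5))·(6-(9/2))/6³ - 5·(12/5)²·(18/5)/6² = -6/25 kN·m
Load 3 — point force P=-2 kN at a=18/5 m (b=L-a=12/5):
  M_3 = Pa²(a+3b)(L-x)/L³ - Pa²b/L²  [x>a] = (-2)·(18/5)²·((18/5)+3·(12/5))·(6-(9/2))/6³ - (-2)·(18/5)²·(12/5)/6² = -27/125 kN·m
Load 4 — point force P=2 kN at a=3/2 m (b=L-a=9/2):
  M_4 = Pa²(a+3b)(L-x)/L³ - Pa²b/L²  [x>a] = 2·(3/2)²·((3/2)+3·(9/2))·(6-(9/2))/6³ - 2·(3/2)²·(9/2)/6² = -3/32 kN·m
Superposition: M = Σ M_i = 12801/4000 kN·m ≈ 3.200250 kN·m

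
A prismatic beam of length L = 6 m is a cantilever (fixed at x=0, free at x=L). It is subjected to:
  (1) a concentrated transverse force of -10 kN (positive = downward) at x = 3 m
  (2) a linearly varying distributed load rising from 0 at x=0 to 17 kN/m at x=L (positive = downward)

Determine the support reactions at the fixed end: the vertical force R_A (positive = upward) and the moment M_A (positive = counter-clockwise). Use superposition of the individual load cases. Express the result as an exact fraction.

Load 1 — point force P=-10 kN at a=3 m (b=L-a=3):
  R_A = P = (-10) = -10 kN
  M_A = Pa = (-10)·3 = -30 kN·m
Load 2 — triangular load w₀=17 kN/m (0→w₀ over full span):
  R_A = w₀L/2 = 17·6/2 = 51 kN
  M_A = w₀L²/3 = 17·6²/3 = 204 kN·m
Superposition: R_A = 41 kN, M_A = 174 kN·m

R_A = 41 kN, M_A = 174 kN·m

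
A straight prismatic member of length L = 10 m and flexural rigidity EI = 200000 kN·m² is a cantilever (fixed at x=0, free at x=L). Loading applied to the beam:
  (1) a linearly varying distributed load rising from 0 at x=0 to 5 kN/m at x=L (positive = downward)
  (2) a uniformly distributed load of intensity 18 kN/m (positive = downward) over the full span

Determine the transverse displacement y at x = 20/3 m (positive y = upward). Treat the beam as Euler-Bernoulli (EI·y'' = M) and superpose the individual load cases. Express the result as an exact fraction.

y(20/3) = -551/7290 m

Load 1 — triangular load w₀=5 kN/m (0→w₀ over full span):
  y_1 = (w₀Lx³/12-w₀L²x²/6-w₀x⁵/(120L))/EI = (5·10·(20/3)³/12-5·10²·(20/3)²/6-5·(20/3)⁵/(120·10))/200000 = -46/3645 m
Load 2 — uniform load w=18 kN/m over full span:
  y_2 = -wx²(x²-4Lx+6L²)/(24EI) = -18·(20/3)²·((20/3)²-4·10·(20/3)+6·10²)/(24·200000) = -17/270 m
Superposition: y = Σ y_i = -551/7290 m ≈ -0.075583 m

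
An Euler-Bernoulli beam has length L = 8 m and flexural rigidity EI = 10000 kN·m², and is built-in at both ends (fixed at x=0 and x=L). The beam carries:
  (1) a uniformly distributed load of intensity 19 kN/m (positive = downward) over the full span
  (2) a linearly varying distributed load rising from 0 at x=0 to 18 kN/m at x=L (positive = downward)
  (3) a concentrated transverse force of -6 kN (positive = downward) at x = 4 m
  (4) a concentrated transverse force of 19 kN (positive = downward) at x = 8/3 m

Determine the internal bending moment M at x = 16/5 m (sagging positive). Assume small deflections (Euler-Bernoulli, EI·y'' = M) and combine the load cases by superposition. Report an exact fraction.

M(16/5) = 242338/3375 kN·m

Load 1 — uniform load w=19 kN/m over full span:
  M_1 = wLx/2 - wL²/12 - wx²/2 = 19·8·(16/5)/2 - 19·8²/12 - 19·(16/5)²/2 = 3344/75 kN·m
Load 2 — triangular load w₀=18 kN/m (0→w₀ over full span):
  M_2 = 3w₀Lx/20 - w₀L²/30 - w₀x³/(6L) = 3·18·8·(16/5)/20 - 18·8²/30 - 18·(16/5)³/(6·8) = 2304/125 kN·m
Load 3 — point force P=-6 kN at a=4 m (b=L-a=4):
  M_3 = Pb²(3a+b)x/L³ - Pab²/L²  [x≤a] = (-6)·4²·(3·4+4)·(16/5)/8³ - (-6)·4·4²/8² = -18/5 kN·m
Load 4 — point force P=19 kN at a=8/3 m (b=L-a=16/3):
  M_4 = Pa²(a+3b)(L-x)/L³ - Pa²b/L²  [x>a] = 19·(8/3)²·((8/3)+3·(16/3))·(8-(16/5))/8³ - 19·(8/3)²·(16/3)/8² = 1672/135 kN·m
Superposition: M = Σ M_i = 242338/3375 kN·m ≈ 71.803852 kN·m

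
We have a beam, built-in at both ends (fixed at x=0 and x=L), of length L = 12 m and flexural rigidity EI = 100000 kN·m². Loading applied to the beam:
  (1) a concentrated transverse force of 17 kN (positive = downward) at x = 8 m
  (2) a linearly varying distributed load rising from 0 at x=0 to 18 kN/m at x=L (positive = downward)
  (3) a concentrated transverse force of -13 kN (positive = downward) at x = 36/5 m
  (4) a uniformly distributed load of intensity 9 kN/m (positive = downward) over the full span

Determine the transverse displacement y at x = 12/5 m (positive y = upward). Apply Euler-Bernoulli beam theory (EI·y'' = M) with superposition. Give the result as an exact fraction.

Load 1 — point force P=17 kN at a=8 m (b=L-a=4):
  y_1 = -Pb²x²(3aL-(3a+b)x)/(6L³EI)  [x≤a] = -17·4²·(12/5)²·(3·8·12-(3·8+4)·(12/5))/(6·12³·100000) = -391/1171875 m
Load 2 — triangular load w₀=18 kN/m (0→w₀ over full span):
  y_2 = -w₀x²(L-x)²(x+2L)/(120LEI) = -18·(12/5)²·(12-(12/5))²·((12/5)+2·12)/(120·12·100000) = -85536/48828125 m
Load 3 — point force P=-13 kN at a=36/5 m (b=L-a=24/5):
  y_3 = -Pb²x²(3aL-(3a+b)x)/(6L³EI)  [x≤a] = -(-13)·(24/5)²·(12/5)²·(3·(36/5)·12-(3·(36/5)+(24/5))·(12/5))/(6·12³·100000) = 15912/48828125 m
Load 4 — uniform load w=9 kN/m over full span:
  y_4 = -wx²(L-x)²/(24EI) = -9·(12/5)²·(12-(12/5))²/(24·100000) = -3888/1953125 m
Superposition: y = Σ y_i = -549347/146484375 m ≈ -0.003750 m

y(12/5) = -549347/146484375 m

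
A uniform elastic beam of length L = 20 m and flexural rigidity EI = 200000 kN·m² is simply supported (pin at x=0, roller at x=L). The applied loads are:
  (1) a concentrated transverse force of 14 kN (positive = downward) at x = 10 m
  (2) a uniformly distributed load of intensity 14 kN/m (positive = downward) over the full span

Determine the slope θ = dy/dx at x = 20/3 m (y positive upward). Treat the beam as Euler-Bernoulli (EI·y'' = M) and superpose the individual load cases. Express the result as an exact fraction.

θ(20/3) = -791/64800 rad

Load 1 — point force P=14 kN at a=10 m (b=L-a=10):
  θ_1 = -Pb(L²-b²-3x²)/(6LEI)  [x≤a] = -14·10·(20²-10²-3·(20/3)²)/(6·20·200000) = -7/7200 rad
Load 2 — uniform load w=14 kN/m over full span:
  θ_2 = -w(L³-6Lx²+4x³)/(24EI) = -14·(20³-6·20·(20/3)²+4·(20/3)³)/(24·200000) = -91/8100 rad
Superposition: θ = Σ θ_i = -791/64800 rad ≈ -0.012207 rad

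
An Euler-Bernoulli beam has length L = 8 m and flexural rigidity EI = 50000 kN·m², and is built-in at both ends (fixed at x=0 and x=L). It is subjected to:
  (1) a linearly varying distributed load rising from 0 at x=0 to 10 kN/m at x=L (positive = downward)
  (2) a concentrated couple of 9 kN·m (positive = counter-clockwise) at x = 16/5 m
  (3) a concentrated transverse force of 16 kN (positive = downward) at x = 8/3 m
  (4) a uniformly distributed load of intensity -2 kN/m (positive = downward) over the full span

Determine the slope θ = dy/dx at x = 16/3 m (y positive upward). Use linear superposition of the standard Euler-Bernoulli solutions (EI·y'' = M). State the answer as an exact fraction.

θ(16/3) = 719/2109375 rad

Load 1 — triangular load w₀=10 kN/m (0→w₀ over full span):
  θ_1 = -w₀(2x(L-x)(L-2x)(x+2L)+x²(L-x)²)/(120LEI) = -10·(2·(16/3)·(8-(16/3))·(8-2·(16/3))·((16/3)+2·8)+(16/3)²·(8-(16/3))²)/(120·8·50000) = 224/759375 rad
Load 2 — applied couple M₀=9 kN·m at a=16/5 m (b=L-a=24/5):
  θ_2 = (R_Ax²/2 - M_Ax - M₀(x-a))/EI  [x>a] with R_A=81/50, M_A=27/25 = ((81/50)·(16/3)²/2 - (27/25)·(16/3) - 9·((16/3)-(16/5)))/50000 = -3/78125 rad
Load 3 — point force P=16 kN at a=8/3 m (b=L-a=16/3):
  θ_3 = Pa²(L-x)(2bL-(3b+a)(L-x))/(2L³EI)  [x>a] = 16·(8/3)²·(8-(16/3))·(2·(16/3)·8-(3·(16/3)+(8/3))·(8-(16/3)))/(2·8³·50000) = 32/151875 rad
Load 4 — uniform load w=-2 kN/m over full span:
  θ_4 = -wx(L-x)(L-2x)/(12EI) = -(-2)·(16/3)·(8-(16/3))·(8-2·(16/3))/(12·50000) = -32/253125 rad
Superposition: θ = Σ θ_i = 719/2109375 rad ≈ 0.000341 rad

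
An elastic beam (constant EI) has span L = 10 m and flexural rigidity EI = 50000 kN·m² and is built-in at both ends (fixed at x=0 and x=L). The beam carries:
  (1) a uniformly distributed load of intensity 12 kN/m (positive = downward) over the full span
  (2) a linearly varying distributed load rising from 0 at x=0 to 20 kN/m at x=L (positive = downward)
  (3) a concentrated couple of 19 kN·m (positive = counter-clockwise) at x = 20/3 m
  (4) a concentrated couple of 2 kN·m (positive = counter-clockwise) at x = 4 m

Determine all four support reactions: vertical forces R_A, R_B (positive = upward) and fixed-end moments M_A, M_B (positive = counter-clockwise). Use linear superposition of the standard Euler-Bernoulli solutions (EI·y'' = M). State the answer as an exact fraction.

R_A = 34808/375 kN, M_A = 4331/25 kN·m, R_B = 47692/375 kN, M_B = -4984/25 kN·m

Load 1 — uniform load w=12 kN/m over full span:
  R_A = wL/2 = 12·10/2 = 60 kN
  M_A = wL²/12 = 12·10²/12 = 100 kN·m
  R_B = wL/2 = 12·10/2 = 60 kN
  M_B = -wL²/12 = -12·10²/12 = -100 kN·m
Load 2 — triangular load w₀=20 kN/m (0→w₀ over full span):
  R_A = 3w₀L/20 = 3·20·10/20 = 30 kN
  M_A = w₀L²/30 = 20·10²/30 = 200/3 kN·m
  R_B = 7w₀L/20 = 7·20·10/20 = 70 kN
  M_B = -w₀L²/20 = -20·10²/20 = -100 kN·m
Load 3 — applied couple M₀=19 kN·m at a=20/3 m (b=L-a=10/3):
  R_A = 6M₀ab/L³ = 6·19·(20/3)·(10/3)/10³ = 38/15 kN
  M_A = M₀b(2a-b)/L² = 19·(10/3)·(2·(20/3)-(10/3))/10² = 19/3 kN·m
  R_B = -6M₀ab/L³ = -6·19·(20/3)·(10/3)/10³ = -38/15 kN
  M_B = M₀a(2b-a)/L² = 19·(20/3)·(2·(10/3)-(20/3))/10² = 0 kN·m
Load 4 — applied couple M₀=2 kN·m at a=4 m (b=L-a=6):
  R_A = 6M₀ab/L³ = 6·2·4·6/10³ = 36/125 kN
  M_A = M₀b(2a-b)/L² = 2·6·(2·4-6)/10² = 6/25 kN·m
  R_B = -6M₀ab/L³ = -6·2·4·6/10³ = -36/125 kN
  M_B = M₀a(2b-a)/L² = 2·4·(2·6-4)/10² = 16/25 kN·m
Superposition: R_A = 34808/375 kN, M_A = 4331/25 kN·m, R_B = 47692/375 kN, M_B = -4984/25 kN·m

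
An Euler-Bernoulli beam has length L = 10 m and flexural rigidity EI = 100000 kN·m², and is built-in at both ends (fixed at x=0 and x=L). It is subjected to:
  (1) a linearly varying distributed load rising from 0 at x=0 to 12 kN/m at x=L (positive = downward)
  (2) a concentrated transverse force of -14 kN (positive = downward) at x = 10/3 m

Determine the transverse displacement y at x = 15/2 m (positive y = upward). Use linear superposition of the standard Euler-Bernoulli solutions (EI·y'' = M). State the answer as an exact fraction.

Load 1 — triangular load w₀=12 kN/m (0→w₀ over full span):
  y_1 = -w₀x²(L-x)²(x+2L)/(120LEI) = -12·(15/2)²·(10-(15/2))²·((15/2)+2·10)/(120·10·100000) = -99/102400 m
Load 2 — point force P=-14 kN at a=10/3 m (b=L-a=20/3):
  y_2 = -Pa²(L-x)²(3bL-(3b+a)(L-x))/(6L³EI)  [x>a] = -(-14)·(10/3)²·(10-(15/2))²·(3·(20/3)·10-(3·(20/3)+(10/3))·(10-(15/2)))/(6·10³·100000) = 119/518400 m
Superposition: y = Σ y_i = -1223/1658880 m ≈ -0.000737 m

y(15/2) = -1223/1658880 m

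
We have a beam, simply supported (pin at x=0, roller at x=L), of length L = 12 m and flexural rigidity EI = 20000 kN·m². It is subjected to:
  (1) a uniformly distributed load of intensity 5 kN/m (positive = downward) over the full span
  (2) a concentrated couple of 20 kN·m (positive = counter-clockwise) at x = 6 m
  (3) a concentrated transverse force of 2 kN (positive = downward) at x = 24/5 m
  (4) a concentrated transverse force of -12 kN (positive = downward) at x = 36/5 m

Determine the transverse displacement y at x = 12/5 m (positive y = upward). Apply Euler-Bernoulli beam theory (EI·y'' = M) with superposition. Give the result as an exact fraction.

y(12/5) = -2007/62500 m

Load 1 — uniform load w=5 kN/m over full span:
  y_1 = -wx(L³-2Lx²+x³)/(24EI) = -5·(12/5)·(12³-2·12·(12/5)²+(12/5)³)/(24·20000) = -3132/78125 m
Load 2 — applied couple M₀=20 kN·m at a=6 m (b=L-a=6):
  y_2 = (M₀x³/(6L)+C₁x)/EI  [x≤a] with C₁=M₀(3b²-L²)/(6L)=-10 = (20·(12/5)³/(6·12)+(-10)·(12/5))/20000 = -63/62500 m
Load 3 — point force P=2 kN at a=24/5 m (b=L-a=36/5):
  y_3 = -Pbx(L²-b²-x²)/(6LEI)  [x≤a] = -2·(36/5)·(12/5)·(12²-(36/5)²-(12/5)²)/(6·12·20000) = -162/78125 m
Load 4 — point force P=-12 kN at a=36/5 m (b=L-a=24/5):
  y_4 = -Pbx(L²-b²-x²)/(6LEI)  [x≤a] = -(-12)·(24/5)·(12/5)·(12²-(24/5)²-(12/5)²)/(6·12·20000) = 864/78125 m
Superposition: y = Σ y_i = -2007/62500 m ≈ -0.032112 m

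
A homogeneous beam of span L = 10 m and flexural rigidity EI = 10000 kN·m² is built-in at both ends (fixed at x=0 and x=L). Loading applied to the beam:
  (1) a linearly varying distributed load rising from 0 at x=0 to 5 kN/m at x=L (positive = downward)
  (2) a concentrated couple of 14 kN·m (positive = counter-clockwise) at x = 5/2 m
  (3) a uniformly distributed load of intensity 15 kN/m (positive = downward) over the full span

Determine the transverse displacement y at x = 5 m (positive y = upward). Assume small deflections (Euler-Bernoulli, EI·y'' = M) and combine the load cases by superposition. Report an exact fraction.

y(5) = -833/19200 m

Load 1 — triangular load w₀=5 kN/m (0→w₀ over full span):
  y_1 = -w₀x²(L-x)²(x+2L)/(120LEI) = -5·5²·(10-5)²·(5+2·10)/(120·10·10000) = -5/768 m
Load 2 — applied couple M₀=14 kN·m at a=5/2 m (b=L-a=15/2):
  y_2 = (R_Ax³/6 - M_Ax²/2 - M₀(x-a)²/2)/EI  [x>a] with R_A=63/40, M_A=-21/8 = ((63/40)·5³/6 - (-21/8)·5²/2 - 14·(5-(5/2))²/2)/10000 = 7/3200 m
Load 3 — uniform load w=15 kN/m over full span:
  y_3 = -wx²(L-x)²/(24EI) = -15·5²·(10-5)²/(24·10000) = -5/128 m
Superposition: y = Σ y_i = -833/19200 m ≈ -0.043385 m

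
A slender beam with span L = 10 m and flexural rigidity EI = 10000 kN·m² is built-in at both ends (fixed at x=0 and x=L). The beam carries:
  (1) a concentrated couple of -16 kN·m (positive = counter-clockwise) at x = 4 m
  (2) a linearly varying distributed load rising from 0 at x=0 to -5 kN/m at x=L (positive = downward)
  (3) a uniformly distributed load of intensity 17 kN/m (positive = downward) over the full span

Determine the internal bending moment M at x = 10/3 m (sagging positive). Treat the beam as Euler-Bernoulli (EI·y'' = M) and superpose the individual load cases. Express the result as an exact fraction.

M(10/3) = 73336/2025 kN·m

Load 1 — applied couple M₀=-16 kN·m at a=4 m (b=L-a=6):
  M_1 = R_Ax - M_A  [x≤a] with R_A=-288/125, M_A=-48/25 = (-288/125)·(10/3) - (-48/25) = -144/25 kN·m
Load 2 — triangular load w₀=-5 kN/m (0→w₀ over full span):
  M_2 = 3w₀Lx/20 - w₀L²/30 - w₀x³/(6L) = 3·(-5)·10·(10/3)/20 - (-5)·10²/30 - (-5)·(10/3)³/(6·10) = -425/81 kN·m
Load 3 — uniform load w=17 kN/m over full span:
  M_3 = wLx/2 - wL²/12 - wx²/2 = 17·10·(10/3)/2 - 17·10²/12 - 17·(10/3)²/2 = 425/9 kN·m
Superposition: M = Σ M_i = 73336/2025 kN·m ≈ 36.215309 kN·m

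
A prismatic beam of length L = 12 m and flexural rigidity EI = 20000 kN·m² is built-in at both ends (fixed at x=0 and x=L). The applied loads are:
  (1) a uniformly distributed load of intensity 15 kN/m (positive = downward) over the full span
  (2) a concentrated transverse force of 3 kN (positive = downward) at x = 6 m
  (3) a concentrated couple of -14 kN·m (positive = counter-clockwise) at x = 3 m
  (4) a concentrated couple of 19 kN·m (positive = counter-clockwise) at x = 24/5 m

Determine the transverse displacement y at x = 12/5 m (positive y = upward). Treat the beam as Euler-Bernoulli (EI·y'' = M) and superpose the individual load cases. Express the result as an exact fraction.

y(12/5) = -1103679/62500000 m

Load 1 — uniform load w=15 kN/m over full span:
  y_1 = -wx²(L-x)²/(24EI) = -15·(12/5)²·(12-(12/5))²/(24·20000) = -1296/78125 m
Load 2 — point force P=3 kN at a=6 m (b=L-a=6):
  y_2 = -Pb²x²(3aL-(3a+b)x)/(6L³EI)  [x≤a] = -3·6²·(12/5)²·(3·6·12-(3·6+6)·(12/5))/(6·12³·20000) = -297/625000 m
Load 3 — applied couple M₀=-14 kN·m at a=3 m (b=L-a=9):
  y_3 = (R_Ax³/6 - M_Ax²/2)/EI  [x≤a] with R_A=-21/16, M_A=21/8 = ((-21/16)·(12/5)³/6 - (21/8)·(12/5)²/2)/20000 = -1323/2500000 m
Load 4 — applied couple M₀=19 kN·m at a=24/5 m (b=L-a=36/5):
  y_4 = (R_Ax³/6 - M_Ax²/2)/EI  [x≤a] with R_A=57/25, M_A=57/25 = ((57/25)·(12/5)³/6 - (57/25)·(12/5)²/2)/20000 = -513/7812500 m
Superposition: y = Σ y_i = -1103679/62500000 m ≈ -0.017659 m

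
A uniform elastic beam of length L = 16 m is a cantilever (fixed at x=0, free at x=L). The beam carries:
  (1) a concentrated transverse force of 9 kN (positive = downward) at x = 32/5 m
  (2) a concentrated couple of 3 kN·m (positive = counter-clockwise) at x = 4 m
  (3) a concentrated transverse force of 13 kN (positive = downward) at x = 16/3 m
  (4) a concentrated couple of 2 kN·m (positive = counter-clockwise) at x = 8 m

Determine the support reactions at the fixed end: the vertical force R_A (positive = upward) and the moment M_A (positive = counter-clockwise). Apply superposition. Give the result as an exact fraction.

R_A = 22 kN, M_A = 1829/15 kN·m

Load 1 — point force P=9 kN at a=32/5 m (b=L-a=48/5):
  R_A = P = 9 kN
  M_A = Pa = 9·(32/5) = 288/5 kN·m
Load 2 — applied couple M₀=3 kN·m at a=4 m (b=L-a=12):
  R_A = 0 kN
  M_A = -M₀ = -3 kN·m
Load 3 — point force P=13 kN at a=16/3 m (b=L-a=32/3):
  R_A = P = 13 kN
  M_A = Pa = 13·(16/3) = 208/3 kN·m
Load 4 — applied couple M₀=2 kN·m at a=8 m (b=L-a=8):
  R_A = 0 kN
  M_A = -M₀ = -2 kN·m
Superposition: R_A = 22 kN, M_A = 1829/15 kN·m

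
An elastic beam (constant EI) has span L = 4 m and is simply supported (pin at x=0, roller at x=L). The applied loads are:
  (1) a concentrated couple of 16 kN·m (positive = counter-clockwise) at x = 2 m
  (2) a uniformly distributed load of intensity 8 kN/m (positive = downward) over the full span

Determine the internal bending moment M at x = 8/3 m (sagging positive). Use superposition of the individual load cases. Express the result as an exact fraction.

Load 1 — applied couple M₀=16 kN·m at a=2 m (b=L-a=2):
  M_1 = M₀x/L - M₀  [x>a] = 16·(8/3)/4 - 16 = -16/3 kN·m
Load 2 — uniform load w=8 kN/m over full span:
  M_2 = wx(L-x)/2 = 8·(8/3)·(4-(8/3))/2 = 128/9 kN·m
Superposition: M = Σ M_i = 80/9 kN·m ≈ 8.888889 kN·m

M(8/3) = 80/9 kN·m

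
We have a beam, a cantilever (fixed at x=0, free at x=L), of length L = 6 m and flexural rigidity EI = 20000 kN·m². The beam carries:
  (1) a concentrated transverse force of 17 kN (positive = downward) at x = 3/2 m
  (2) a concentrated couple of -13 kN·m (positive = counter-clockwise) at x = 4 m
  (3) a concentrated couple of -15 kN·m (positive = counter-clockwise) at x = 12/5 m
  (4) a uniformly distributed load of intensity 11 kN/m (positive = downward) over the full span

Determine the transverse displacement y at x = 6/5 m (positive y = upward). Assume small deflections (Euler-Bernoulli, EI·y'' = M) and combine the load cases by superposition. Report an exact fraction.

y(6/5) = -98829/12500000 m

Load 1 — point force P=17 kN at a=3/2 m (b=L-a=9/2):
  y_1 = -Px²(3a-x)/(6EI)  [x≤a] = -17·(6/5)²·(3·(3/2)-(6/5))/(6·20000) = -1683/2500000 m
Load 2 — applied couple M₀=-13 kN·m at a=4 m (b=L-a=2):
  y_2 = M₀x²/(2EI)  [x≤a] = (-13)·(6/5)²/(2·20000) = -117/250000 m
Load 3 — applied couple M₀=-15 kN·m at a=12/5 m (b=L-a=18/5):
  y_3 = M₀x²/(2EI)  [x≤a] = (-15)·(6/5)²/(2·20000) = -27/50000 m
Load 4 — uniform load w=11 kN/m over full span:
  y_4 = -wx²(x²-4Lx+6L²)/(24EI) = -11·(6/5)²·((6/5)²-4·6·(6/5)+6·6²)/(24·20000) = -38907/6250000 m
Superposition: y = Σ y_i = -98829/12500000 m ≈ -0.007906 m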